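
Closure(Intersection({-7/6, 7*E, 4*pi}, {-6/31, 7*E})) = {7*E}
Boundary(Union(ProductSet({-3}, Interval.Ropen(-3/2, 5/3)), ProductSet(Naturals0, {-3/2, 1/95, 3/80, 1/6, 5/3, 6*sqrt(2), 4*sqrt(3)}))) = Union(ProductSet({-3}, Interval(-3/2, 5/3)), ProductSet(Naturals0, {-3/2, 1/95, 3/80, 1/6, 5/3, 6*sqrt(2), 4*sqrt(3)}))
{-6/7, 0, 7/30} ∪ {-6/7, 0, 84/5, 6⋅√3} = {-6/7, 0, 7/30, 84/5, 6⋅√3}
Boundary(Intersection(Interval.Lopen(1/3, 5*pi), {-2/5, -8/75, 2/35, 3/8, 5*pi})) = {3/8, 5*pi}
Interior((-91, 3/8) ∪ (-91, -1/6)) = (-91, 3/8)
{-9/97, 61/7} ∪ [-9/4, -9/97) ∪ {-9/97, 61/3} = [-9/4, -9/97] ∪ {61/7, 61/3}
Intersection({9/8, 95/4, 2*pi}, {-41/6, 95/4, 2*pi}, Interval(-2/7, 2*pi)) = {2*pi}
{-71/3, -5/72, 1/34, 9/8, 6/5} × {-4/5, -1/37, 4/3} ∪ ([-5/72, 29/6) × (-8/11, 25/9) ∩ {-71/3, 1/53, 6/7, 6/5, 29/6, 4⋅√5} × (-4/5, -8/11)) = {-71/3, -5/72, 1/34, 9/8, 6/5} × {-4/5, -1/37, 4/3}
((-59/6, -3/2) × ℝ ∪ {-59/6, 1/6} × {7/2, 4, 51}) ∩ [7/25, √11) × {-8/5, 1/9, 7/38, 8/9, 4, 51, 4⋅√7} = ∅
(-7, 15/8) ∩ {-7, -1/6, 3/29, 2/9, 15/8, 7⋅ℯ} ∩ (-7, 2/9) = {-1/6, 3/29}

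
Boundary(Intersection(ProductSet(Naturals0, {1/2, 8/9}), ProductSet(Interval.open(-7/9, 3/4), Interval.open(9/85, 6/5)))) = ProductSet(Range(0, 1, 1), {1/2, 8/9})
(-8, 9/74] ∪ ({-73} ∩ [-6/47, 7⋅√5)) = (-8, 9/74]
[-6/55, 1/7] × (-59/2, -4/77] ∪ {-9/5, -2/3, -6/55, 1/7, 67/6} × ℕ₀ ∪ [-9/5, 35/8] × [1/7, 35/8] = ({-9/5, -2/3, -6/55, 1/7, 67/6} × ℕ₀) ∪ ([-9/5, 35/8] × [1/7, 35/8]) ∪ ([-6/55, 1/7] × (-59/2, -4/77])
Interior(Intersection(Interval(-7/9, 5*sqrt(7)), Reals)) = Interval.open(-7/9, 5*sqrt(7))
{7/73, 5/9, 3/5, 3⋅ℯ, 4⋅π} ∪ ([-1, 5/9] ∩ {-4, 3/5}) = {7/73, 5/9, 3/5, 3⋅ℯ, 4⋅π}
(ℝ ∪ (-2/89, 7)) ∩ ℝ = (-∞, ∞)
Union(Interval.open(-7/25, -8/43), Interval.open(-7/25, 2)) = Interval.open(-7/25, 2)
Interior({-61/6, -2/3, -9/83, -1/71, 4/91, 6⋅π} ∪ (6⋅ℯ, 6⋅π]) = (6⋅ℯ, 6⋅π)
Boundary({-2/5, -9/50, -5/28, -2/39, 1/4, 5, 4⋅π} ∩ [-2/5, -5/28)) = {-2/5, -9/50}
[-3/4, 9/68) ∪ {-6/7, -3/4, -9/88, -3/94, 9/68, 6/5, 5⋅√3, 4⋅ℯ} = {-6/7, 6/5, 5⋅√3, 4⋅ℯ} ∪ [-3/4, 9/68]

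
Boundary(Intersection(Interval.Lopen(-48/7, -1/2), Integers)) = Range(-6, 0, 1)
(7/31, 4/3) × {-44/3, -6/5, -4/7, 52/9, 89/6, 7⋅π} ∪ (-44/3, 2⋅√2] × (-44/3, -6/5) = ((-44/3, 2⋅√2] × (-44/3, -6/5)) ∪ ((7/31, 4/3) × {-44/3, -6/5, -4/7, 52/9, 89/6, 7⋅π})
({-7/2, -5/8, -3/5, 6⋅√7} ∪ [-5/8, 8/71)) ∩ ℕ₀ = {0}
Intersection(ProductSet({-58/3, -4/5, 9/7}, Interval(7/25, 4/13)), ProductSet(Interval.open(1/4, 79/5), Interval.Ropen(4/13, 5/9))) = ProductSet({9/7}, {4/13})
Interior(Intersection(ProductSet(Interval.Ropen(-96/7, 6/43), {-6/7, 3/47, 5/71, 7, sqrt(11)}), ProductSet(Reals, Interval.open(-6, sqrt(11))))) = EmptySet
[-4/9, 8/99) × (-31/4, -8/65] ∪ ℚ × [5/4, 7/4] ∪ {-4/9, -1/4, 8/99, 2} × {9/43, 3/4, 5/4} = (ℚ × [5/4, 7/4]) ∪ ({-4/9, -1/4, 8/99, 2} × {9/43, 3/4, 5/4}) ∪ ([-4/9, 8/99) × (-31/4, -8/65])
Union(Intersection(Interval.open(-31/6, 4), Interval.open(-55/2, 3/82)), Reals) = Interval(-oo, oo)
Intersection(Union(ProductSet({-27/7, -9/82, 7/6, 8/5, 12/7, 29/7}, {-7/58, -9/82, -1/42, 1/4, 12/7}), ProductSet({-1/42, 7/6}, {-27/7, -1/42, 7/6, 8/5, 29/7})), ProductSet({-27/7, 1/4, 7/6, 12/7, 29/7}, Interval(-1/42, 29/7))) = Union(ProductSet({7/6}, {-1/42, 7/6, 8/5, 29/7}), ProductSet({-27/7, 7/6, 12/7, 29/7}, {-1/42, 1/4, 12/7}))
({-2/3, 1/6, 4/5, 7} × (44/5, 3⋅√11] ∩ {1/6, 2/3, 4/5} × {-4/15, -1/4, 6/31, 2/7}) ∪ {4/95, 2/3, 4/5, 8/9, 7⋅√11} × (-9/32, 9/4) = {4/95, 2/3, 4/5, 8/9, 7⋅√11} × (-9/32, 9/4)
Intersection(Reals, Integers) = Integers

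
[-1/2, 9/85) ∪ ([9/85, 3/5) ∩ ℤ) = [-1/2, 9/85)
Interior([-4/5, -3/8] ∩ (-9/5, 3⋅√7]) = (-4/5, -3/8)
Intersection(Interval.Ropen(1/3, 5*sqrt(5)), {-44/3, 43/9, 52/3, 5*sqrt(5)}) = {43/9}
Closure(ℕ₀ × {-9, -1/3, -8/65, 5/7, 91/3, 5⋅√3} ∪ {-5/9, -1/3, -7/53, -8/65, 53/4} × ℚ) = ({-5/9, -1/3, -7/53, -8/65, 53/4} × ℝ) ∪ (ℕ₀ × {-9, -1/3, -8/65, 5/7, 91/3, 5⋅√3})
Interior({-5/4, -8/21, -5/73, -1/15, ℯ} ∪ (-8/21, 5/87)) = (-8/21, 5/87)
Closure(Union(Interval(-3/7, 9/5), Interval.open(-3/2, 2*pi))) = Interval(-3/2, 2*pi)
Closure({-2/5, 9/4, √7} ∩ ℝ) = {-2/5, 9/4, √7}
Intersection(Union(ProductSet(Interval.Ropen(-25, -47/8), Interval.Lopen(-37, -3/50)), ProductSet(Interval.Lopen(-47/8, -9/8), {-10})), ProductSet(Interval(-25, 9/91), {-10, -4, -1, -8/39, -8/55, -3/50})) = Union(ProductSet(Interval.Ropen(-25, -47/8), {-10, -4, -1, -8/39, -8/55, -3/50}), ProductSet(Interval.Lopen(-47/8, -9/8), {-10}))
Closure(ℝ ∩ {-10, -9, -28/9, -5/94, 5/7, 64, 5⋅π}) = {-10, -9, -28/9, -5/94, 5/7, 64, 5⋅π}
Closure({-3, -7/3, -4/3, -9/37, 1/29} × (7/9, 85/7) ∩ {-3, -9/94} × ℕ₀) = {-3} × {1, 2, …, 12}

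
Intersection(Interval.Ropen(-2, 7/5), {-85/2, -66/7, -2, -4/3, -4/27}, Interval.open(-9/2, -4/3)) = {-2}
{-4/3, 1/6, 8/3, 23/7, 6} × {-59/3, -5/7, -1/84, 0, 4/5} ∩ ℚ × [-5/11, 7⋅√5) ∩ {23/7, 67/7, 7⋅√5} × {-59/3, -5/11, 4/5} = {23/7} × {4/5}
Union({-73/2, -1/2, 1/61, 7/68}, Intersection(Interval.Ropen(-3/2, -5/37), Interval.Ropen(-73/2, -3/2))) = {-73/2, -1/2, 1/61, 7/68}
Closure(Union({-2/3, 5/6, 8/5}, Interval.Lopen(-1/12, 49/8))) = Union({-2/3}, Interval(-1/12, 49/8))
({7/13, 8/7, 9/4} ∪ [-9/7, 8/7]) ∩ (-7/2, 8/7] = [-9/7, 8/7]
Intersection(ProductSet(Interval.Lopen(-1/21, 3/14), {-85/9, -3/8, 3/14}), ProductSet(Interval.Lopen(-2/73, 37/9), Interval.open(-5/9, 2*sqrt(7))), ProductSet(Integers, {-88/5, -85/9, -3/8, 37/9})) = ProductSet(Range(0, 1, 1), {-3/8})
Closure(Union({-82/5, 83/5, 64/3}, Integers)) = Union({-82/5, 83/5, 64/3}, Integers)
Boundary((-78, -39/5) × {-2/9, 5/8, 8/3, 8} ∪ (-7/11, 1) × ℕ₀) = ([-7/11, 1] × ℕ₀) ∪ ([-78, -39/5] × {-2/9, 5/8, 8/3, 8})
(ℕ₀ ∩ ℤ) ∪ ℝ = ℝ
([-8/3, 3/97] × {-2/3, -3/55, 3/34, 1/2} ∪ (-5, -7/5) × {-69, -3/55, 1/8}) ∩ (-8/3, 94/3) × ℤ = (-8/3, -7/5) × {-69}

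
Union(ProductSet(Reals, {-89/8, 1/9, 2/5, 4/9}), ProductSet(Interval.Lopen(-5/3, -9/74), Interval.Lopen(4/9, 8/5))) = Union(ProductSet(Interval.Lopen(-5/3, -9/74), Interval.Lopen(4/9, 8/5)), ProductSet(Reals, {-89/8, 1/9, 2/5, 4/9}))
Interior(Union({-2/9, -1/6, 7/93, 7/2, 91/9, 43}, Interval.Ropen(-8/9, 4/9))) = Interval.open(-8/9, 4/9)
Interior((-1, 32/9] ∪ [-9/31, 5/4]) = (-1, 32/9)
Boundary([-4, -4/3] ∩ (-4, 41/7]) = {-4, -4/3}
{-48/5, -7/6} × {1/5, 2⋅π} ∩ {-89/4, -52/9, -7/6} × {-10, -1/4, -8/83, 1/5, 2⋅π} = {-7/6} × {1/5, 2⋅π}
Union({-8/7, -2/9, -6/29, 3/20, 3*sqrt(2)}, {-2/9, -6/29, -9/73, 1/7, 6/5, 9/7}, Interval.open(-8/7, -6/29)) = Union({-9/73, 1/7, 3/20, 6/5, 9/7, 3*sqrt(2)}, Interval(-8/7, -6/29))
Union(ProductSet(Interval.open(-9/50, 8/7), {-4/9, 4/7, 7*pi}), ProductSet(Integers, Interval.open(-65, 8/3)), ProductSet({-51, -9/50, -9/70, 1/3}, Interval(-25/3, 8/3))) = Union(ProductSet({-51, -9/50, -9/70, 1/3}, Interval(-25/3, 8/3)), ProductSet(Integers, Interval.open(-65, 8/3)), ProductSet(Interval.open(-9/50, 8/7), {-4/9, 4/7, 7*pi}))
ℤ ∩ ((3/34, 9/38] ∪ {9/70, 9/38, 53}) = {53}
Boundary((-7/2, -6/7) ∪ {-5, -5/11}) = {-5, -7/2, -6/7, -5/11}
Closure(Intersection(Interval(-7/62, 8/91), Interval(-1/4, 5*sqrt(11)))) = Interval(-7/62, 8/91)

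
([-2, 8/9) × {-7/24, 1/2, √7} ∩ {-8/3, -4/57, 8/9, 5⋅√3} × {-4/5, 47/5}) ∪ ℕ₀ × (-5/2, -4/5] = ℕ₀ × (-5/2, -4/5]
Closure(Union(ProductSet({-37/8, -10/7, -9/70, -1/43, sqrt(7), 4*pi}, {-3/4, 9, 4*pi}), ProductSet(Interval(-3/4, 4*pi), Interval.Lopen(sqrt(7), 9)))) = Union(ProductSet({-37/8, -10/7, -9/70, -1/43, sqrt(7), 4*pi}, {-3/4, 9, 4*pi}), ProductSet(Interval(-3/4, 4*pi), Interval(sqrt(7), 9)))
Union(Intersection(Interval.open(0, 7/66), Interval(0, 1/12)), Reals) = Interval(-oo, oo)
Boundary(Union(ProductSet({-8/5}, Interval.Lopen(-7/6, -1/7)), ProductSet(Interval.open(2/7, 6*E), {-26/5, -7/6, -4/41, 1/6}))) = Union(ProductSet({-8/5}, Interval(-7/6, -1/7)), ProductSet(Interval(2/7, 6*E), {-26/5, -7/6, -4/41, 1/6}))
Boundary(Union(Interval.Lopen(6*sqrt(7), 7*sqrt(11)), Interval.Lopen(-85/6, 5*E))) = {-85/6, 7*sqrt(11), 6*sqrt(7), 5*E}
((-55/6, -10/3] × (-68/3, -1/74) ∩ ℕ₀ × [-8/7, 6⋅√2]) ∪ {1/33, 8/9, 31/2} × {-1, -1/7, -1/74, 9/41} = {1/33, 8/9, 31/2} × {-1, -1/7, -1/74, 9/41}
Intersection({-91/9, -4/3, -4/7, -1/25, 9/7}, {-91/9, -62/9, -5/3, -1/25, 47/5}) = {-91/9, -1/25}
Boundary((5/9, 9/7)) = {5/9, 9/7}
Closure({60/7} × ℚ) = {60/7} × ℝ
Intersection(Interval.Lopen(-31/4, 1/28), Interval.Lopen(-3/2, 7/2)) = Interval.Lopen(-3/2, 1/28)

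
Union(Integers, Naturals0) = Integers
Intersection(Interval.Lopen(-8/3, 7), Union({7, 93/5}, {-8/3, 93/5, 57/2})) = {7}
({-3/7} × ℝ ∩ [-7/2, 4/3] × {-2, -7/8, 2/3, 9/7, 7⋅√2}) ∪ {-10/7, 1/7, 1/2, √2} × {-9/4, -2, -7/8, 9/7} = ({-3/7} × {-2, -7/8, 2/3, 9/7, 7⋅√2}) ∪ ({-10/7, 1/7, 1/2, √2} × {-9/4, -2, -7/8, 9/7})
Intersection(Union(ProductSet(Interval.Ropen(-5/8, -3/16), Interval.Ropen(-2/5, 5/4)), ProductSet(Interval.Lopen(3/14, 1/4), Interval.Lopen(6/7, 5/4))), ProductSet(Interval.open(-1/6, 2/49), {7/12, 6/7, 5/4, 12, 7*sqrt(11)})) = EmptySet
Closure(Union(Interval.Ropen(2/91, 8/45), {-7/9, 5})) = Union({-7/9, 5}, Interval(2/91, 8/45))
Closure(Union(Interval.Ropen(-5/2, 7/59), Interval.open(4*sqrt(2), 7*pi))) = Union(Interval(-5/2, 7/59), Interval(4*sqrt(2), 7*pi))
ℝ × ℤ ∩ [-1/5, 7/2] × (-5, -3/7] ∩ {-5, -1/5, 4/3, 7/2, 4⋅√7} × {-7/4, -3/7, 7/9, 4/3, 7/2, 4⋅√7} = ∅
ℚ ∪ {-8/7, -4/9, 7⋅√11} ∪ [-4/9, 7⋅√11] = ℚ ∪ [-4/9, 7⋅√11]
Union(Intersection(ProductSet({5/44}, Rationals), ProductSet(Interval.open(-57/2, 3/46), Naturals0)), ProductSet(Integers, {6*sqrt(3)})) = ProductSet(Integers, {6*sqrt(3)})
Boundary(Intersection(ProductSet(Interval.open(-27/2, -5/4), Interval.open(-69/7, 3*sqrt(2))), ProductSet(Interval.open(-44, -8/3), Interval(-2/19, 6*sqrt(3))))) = Union(ProductSet({-27/2, -8/3}, Interval(-2/19, 3*sqrt(2))), ProductSet(Interval(-27/2, -8/3), {-2/19, 3*sqrt(2)}))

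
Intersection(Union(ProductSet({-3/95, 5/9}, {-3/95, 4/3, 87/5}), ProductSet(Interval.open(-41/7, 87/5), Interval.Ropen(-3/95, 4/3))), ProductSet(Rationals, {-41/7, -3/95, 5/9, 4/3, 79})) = Union(ProductSet({-3/95, 5/9}, {-3/95, 4/3}), ProductSet(Intersection(Interval.open(-41/7, 87/5), Rationals), {-3/95, 5/9}))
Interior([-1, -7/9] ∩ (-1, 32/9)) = (-1, -7/9)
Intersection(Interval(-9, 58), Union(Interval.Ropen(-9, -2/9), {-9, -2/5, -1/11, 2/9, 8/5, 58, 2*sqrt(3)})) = Union({-1/11, 2/9, 8/5, 58, 2*sqrt(3)}, Interval.Ropen(-9, -2/9))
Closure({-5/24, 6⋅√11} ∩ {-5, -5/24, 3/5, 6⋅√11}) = {-5/24, 6⋅√11}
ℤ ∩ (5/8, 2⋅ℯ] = {1, 2, …, 5}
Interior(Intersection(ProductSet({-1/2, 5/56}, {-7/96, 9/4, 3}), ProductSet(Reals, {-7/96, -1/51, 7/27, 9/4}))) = EmptySet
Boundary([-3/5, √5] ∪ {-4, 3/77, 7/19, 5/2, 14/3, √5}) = {-4, -3/5, 5/2, 14/3, √5}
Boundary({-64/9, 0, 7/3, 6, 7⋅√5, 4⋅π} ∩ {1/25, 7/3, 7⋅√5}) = {7/3, 7⋅√5}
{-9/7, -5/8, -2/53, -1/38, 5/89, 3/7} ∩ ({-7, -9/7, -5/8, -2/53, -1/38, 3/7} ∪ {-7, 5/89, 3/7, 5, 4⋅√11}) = {-9/7, -5/8, -2/53, -1/38, 5/89, 3/7}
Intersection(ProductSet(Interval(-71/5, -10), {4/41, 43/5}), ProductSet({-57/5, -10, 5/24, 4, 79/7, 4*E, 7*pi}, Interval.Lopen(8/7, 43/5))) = ProductSet({-57/5, -10}, {43/5})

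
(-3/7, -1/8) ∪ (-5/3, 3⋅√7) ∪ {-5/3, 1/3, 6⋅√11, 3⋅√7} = [-5/3, 3⋅√7] ∪ {6⋅√11}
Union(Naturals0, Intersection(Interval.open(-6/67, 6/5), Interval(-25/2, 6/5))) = Union(Interval.open(-6/67, 6/5), Naturals0)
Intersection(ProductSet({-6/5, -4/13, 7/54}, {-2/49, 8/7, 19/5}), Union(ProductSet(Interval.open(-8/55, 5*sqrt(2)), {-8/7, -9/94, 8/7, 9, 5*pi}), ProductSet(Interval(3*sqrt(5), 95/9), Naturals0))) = ProductSet({7/54}, {8/7})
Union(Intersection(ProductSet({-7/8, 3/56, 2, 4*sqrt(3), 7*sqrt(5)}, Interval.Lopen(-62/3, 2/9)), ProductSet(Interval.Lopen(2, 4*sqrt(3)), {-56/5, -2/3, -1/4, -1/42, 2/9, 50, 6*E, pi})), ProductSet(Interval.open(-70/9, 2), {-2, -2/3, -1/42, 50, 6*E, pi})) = Union(ProductSet({4*sqrt(3)}, {-56/5, -2/3, -1/4, -1/42, 2/9}), ProductSet(Interval.open(-70/9, 2), {-2, -2/3, -1/42, 50, 6*E, pi}))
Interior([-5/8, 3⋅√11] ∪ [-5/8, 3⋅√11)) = (-5/8, 3⋅√11)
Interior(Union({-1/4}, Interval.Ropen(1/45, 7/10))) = Interval.open(1/45, 7/10)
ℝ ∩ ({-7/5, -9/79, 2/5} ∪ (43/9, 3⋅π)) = {-7/5, -9/79, 2/5} ∪ (43/9, 3⋅π)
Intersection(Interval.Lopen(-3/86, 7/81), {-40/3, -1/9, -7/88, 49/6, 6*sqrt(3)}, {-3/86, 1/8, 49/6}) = EmptySet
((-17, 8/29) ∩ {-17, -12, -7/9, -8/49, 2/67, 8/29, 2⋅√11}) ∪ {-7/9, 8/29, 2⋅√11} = {-12, -7/9, -8/49, 2/67, 8/29, 2⋅√11}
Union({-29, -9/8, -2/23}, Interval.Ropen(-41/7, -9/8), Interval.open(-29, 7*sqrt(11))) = Interval.Ropen(-29, 7*sqrt(11))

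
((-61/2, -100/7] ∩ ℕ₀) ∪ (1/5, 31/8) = (1/5, 31/8)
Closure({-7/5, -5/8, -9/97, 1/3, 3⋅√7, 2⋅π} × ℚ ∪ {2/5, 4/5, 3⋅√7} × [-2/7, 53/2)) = ({2/5, 4/5, 3⋅√7} × [-2/7, 53/2]) ∪ ({-7/5, -5/8, -9/97, 1/3, 3⋅√7, 2⋅π} × ℝ)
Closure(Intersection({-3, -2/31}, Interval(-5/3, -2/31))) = {-2/31}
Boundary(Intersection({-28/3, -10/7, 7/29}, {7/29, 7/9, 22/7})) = {7/29}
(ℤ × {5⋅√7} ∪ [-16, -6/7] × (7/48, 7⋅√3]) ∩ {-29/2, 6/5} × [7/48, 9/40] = {-29/2} × (7/48, 9/40]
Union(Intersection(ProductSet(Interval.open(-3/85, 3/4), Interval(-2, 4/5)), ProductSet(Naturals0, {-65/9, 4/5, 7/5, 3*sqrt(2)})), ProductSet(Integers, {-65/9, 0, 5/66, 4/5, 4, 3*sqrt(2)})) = ProductSet(Integers, {-65/9, 0, 5/66, 4/5, 4, 3*sqrt(2)})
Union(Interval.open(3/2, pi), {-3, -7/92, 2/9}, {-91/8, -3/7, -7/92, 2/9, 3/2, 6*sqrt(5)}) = Union({-91/8, -3, -3/7, -7/92, 2/9, 6*sqrt(5)}, Interval.Ropen(3/2, pi))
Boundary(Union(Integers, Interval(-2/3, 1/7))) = Union(Complement(Integers, Interval.open(-2/3, 1/7)), {-2/3, 1/7})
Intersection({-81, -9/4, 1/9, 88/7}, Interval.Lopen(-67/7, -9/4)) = {-9/4}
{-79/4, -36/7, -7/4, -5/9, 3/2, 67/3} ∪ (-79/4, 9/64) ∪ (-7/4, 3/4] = [-79/4, 3/4] ∪ {3/2, 67/3}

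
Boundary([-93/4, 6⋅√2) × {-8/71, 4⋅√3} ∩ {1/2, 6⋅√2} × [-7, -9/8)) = ∅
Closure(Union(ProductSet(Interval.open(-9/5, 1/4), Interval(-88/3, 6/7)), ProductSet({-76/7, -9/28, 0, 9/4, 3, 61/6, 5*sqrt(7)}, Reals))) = Union(ProductSet({-76/7, -9/28, 0, 9/4, 3, 61/6, 5*sqrt(7)}, Interval(-oo, oo)), ProductSet(Interval(-9/5, 1/4), Interval(-88/3, 6/7)))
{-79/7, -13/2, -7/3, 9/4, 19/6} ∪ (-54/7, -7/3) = {-79/7, 9/4, 19/6} ∪ (-54/7, -7/3]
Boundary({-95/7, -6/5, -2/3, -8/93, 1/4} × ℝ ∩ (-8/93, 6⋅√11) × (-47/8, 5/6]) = {1/4} × [-47/8, 5/6]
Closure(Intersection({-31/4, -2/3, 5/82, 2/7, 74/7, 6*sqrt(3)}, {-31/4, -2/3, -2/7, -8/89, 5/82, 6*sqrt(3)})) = {-31/4, -2/3, 5/82, 6*sqrt(3)}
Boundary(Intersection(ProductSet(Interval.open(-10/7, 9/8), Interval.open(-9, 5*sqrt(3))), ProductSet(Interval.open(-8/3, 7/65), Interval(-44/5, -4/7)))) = Union(ProductSet({-10/7, 7/65}, Interval(-44/5, -4/7)), ProductSet(Interval(-10/7, 7/65), {-44/5, -4/7}))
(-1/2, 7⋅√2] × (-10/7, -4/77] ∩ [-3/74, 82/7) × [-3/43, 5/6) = [-3/74, 7⋅√2] × [-3/43, -4/77]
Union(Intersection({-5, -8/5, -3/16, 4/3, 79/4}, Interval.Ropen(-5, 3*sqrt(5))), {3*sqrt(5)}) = {-5, -8/5, -3/16, 4/3, 3*sqrt(5)}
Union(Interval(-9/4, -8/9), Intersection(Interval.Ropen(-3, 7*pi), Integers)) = Union(Interval(-9/4, -8/9), Range(-3, 22, 1))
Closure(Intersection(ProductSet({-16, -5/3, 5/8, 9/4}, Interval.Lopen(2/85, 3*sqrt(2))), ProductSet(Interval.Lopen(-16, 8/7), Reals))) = ProductSet({-5/3, 5/8}, Interval(2/85, 3*sqrt(2)))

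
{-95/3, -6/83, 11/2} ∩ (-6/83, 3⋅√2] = ∅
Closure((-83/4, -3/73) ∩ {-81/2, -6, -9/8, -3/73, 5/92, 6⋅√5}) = {-6, -9/8}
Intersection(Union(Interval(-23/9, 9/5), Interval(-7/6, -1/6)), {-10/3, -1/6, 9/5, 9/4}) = {-1/6, 9/5}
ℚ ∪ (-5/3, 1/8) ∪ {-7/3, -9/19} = ℚ ∪ [-5/3, 1/8]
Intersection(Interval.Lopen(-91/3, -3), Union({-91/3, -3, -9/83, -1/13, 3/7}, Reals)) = Interval.Lopen(-91/3, -3)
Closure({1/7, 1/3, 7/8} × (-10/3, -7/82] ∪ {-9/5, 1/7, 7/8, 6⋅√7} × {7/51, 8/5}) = ({1/7, 1/3, 7/8} × [-10/3, -7/82]) ∪ ({-9/5, 1/7, 7/8, 6⋅√7} × {7/51, 8/5})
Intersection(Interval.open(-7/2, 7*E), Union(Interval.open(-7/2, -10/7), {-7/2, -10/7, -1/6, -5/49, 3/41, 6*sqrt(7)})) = Union({-1/6, -5/49, 3/41, 6*sqrt(7)}, Interval.Lopen(-7/2, -10/7))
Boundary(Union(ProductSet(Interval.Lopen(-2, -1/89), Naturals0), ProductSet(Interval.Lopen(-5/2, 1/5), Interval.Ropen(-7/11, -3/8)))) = Union(ProductSet({-5/2, 1/5}, Interval(-7/11, -3/8)), ProductSet(Interval(-5/2, 1/5), {-7/11, -3/8}), ProductSet(Interval(-2, -1/89), Complement(Naturals0, Interval.open(-7/11, -3/8))))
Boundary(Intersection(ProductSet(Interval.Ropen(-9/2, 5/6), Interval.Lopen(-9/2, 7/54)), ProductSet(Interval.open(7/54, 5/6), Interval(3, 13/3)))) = EmptySet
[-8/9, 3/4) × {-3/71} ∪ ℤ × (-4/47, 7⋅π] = ([-8/9, 3/4) × {-3/71}) ∪ (ℤ × (-4/47, 7⋅π])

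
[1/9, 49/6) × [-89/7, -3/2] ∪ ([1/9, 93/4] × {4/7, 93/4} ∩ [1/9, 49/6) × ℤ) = [1/9, 49/6) × [-89/7, -3/2]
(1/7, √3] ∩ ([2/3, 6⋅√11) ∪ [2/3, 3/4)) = [2/3, √3]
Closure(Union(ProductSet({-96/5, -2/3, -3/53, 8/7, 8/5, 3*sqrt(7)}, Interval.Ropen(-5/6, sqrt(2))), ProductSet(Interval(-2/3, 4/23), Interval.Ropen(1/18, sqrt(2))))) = Union(ProductSet({-96/5, -2/3, -3/53, 8/7, 8/5, 3*sqrt(7)}, Interval(-5/6, sqrt(2))), ProductSet(Interval(-2/3, 4/23), Interval(1/18, sqrt(2))))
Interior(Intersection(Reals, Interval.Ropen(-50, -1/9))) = Interval.open(-50, -1/9)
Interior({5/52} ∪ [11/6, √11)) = (11/6, √11)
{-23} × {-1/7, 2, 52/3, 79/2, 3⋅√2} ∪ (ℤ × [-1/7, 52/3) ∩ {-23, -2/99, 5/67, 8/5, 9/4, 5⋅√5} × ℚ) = {-23} × ({52/3, 79/2, 3⋅√2} ∪ (ℚ ∩ [-1/7, 52/3)))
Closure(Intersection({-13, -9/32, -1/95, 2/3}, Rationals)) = {-13, -9/32, -1/95, 2/3}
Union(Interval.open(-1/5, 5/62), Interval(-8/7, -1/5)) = Interval.Ropen(-8/7, 5/62)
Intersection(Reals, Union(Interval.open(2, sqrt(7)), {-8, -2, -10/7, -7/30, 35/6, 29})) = Union({-8, -2, -10/7, -7/30, 35/6, 29}, Interval.open(2, sqrt(7)))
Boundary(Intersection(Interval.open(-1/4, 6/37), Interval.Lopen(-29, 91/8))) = {-1/4, 6/37}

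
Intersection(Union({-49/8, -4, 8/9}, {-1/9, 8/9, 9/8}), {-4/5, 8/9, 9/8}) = {8/9, 9/8}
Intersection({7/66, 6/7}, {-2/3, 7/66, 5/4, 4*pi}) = {7/66}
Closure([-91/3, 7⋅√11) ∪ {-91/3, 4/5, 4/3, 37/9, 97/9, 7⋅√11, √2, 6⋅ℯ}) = [-91/3, 7⋅√11]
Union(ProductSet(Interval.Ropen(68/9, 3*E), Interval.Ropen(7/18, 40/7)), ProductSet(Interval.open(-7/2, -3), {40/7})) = Union(ProductSet(Interval.open(-7/2, -3), {40/7}), ProductSet(Interval.Ropen(68/9, 3*E), Interval.Ropen(7/18, 40/7)))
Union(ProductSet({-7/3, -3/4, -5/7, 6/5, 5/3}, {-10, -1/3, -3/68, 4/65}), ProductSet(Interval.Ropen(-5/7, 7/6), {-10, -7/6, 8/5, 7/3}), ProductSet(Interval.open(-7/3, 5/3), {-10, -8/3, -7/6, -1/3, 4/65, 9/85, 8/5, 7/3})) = Union(ProductSet({-7/3, -3/4, -5/7, 6/5, 5/3}, {-10, -1/3, -3/68, 4/65}), ProductSet(Interval.open(-7/3, 5/3), {-10, -8/3, -7/6, -1/3, 4/65, 9/85, 8/5, 7/3}))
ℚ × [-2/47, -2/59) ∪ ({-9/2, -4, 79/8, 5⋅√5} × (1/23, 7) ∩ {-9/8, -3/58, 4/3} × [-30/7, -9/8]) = ℚ × [-2/47, -2/59)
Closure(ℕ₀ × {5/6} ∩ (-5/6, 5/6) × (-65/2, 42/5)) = {0} × {5/6}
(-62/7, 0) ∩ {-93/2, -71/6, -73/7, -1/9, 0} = {-1/9}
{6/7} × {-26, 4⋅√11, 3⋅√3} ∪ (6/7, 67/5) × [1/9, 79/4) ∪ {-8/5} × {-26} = ({-8/5} × {-26}) ∪ ((6/7, 67/5) × [1/9, 79/4)) ∪ ({6/7} × {-26, 4⋅√11, 3⋅√3})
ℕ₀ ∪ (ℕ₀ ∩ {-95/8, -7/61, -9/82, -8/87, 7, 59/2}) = ℕ₀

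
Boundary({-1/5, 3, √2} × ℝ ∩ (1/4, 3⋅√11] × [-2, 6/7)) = {3, √2} × [-2, 6/7]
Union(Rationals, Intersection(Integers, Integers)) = Rationals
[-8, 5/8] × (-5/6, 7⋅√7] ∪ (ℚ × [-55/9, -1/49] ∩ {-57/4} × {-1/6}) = ({-57/4} × {-1/6}) ∪ ([-8, 5/8] × (-5/6, 7⋅√7])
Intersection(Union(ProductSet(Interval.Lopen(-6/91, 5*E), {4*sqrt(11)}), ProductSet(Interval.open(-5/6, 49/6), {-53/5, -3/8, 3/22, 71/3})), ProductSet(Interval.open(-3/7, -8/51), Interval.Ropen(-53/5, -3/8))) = ProductSet(Interval.open(-3/7, -8/51), {-53/5})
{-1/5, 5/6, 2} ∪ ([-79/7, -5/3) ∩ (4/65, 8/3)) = {-1/5, 5/6, 2}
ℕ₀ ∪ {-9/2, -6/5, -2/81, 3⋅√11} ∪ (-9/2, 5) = [-9/2, 5] ∪ ℕ₀ ∪ {3⋅√11}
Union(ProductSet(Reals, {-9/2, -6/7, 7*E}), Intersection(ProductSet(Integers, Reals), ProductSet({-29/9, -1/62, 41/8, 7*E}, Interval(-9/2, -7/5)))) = ProductSet(Reals, {-9/2, -6/7, 7*E})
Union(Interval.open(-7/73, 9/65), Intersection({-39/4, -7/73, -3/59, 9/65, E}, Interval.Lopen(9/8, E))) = Union({E}, Interval.open(-7/73, 9/65))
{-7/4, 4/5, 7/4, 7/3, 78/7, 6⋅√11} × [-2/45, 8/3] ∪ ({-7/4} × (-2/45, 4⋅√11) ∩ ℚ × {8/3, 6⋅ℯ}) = {-7/4, 4/5, 7/4, 7/3, 78/7, 6⋅√11} × [-2/45, 8/3]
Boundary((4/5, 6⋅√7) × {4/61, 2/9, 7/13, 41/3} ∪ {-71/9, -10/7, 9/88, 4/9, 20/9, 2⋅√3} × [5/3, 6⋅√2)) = ([4/5, 6⋅√7] × {4/61, 2/9, 7/13, 41/3}) ∪ ({-71/9, -10/7, 9/88, 4/9, 20/9, 2⋅√3} × [5/3, 6⋅√2])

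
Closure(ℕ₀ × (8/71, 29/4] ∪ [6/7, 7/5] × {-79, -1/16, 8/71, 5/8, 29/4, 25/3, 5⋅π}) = (ℕ₀ × [8/71, 29/4]) ∪ ([6/7, 7/5] × {-79, -1/16, 8/71, 5/8, 29/4, 25/3, 5⋅π})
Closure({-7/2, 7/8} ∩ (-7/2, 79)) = {7/8}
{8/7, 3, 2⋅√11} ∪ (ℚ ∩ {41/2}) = {8/7, 3, 41/2, 2⋅√11}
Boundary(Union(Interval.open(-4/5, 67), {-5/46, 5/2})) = {-4/5, 67}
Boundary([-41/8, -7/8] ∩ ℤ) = {-5, -4, …, -1}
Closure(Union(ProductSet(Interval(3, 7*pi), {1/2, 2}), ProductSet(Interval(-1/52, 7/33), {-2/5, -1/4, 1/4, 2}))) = Union(ProductSet(Interval(-1/52, 7/33), {-2/5, -1/4, 1/4, 2}), ProductSet(Interval(3, 7*pi), {1/2, 2}))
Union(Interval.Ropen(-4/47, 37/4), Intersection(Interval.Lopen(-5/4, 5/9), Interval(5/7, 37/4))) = Interval.Ropen(-4/47, 37/4)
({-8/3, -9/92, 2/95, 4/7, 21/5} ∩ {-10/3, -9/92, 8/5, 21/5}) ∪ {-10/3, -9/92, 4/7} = {-10/3, -9/92, 4/7, 21/5}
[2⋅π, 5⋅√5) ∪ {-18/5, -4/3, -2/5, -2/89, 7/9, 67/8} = {-18/5, -4/3, -2/5, -2/89, 7/9} ∪ [2⋅π, 5⋅√5)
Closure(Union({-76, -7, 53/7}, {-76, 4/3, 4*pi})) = {-76, -7, 4/3, 53/7, 4*pi}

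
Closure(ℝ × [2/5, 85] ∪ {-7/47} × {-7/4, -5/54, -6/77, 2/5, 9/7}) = (ℝ × [2/5, 85]) ∪ ({-7/47} × {-7/4, -5/54, -6/77, 2/5, 9/7})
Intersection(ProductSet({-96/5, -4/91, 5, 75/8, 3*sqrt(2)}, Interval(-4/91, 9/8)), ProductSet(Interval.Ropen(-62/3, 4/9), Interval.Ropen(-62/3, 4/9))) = ProductSet({-96/5, -4/91}, Interval.Ropen(-4/91, 4/9))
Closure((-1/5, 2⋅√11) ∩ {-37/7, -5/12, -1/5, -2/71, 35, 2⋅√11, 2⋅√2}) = {-2/71, 2⋅√2}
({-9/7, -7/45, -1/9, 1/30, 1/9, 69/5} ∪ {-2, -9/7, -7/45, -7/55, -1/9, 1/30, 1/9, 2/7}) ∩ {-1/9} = {-1/9}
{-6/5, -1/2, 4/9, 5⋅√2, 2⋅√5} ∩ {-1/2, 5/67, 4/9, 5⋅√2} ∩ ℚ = {-1/2, 4/9}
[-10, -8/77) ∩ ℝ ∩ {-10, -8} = {-10, -8}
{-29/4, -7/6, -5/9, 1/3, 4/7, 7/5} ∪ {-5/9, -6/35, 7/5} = {-29/4, -7/6, -5/9, -6/35, 1/3, 4/7, 7/5}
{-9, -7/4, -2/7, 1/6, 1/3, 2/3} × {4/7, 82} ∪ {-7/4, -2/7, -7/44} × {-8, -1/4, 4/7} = ({-7/4, -2/7, -7/44} × {-8, -1/4, 4/7}) ∪ ({-9, -7/4, -2/7, 1/6, 1/3, 2/3} × {4/7, 82})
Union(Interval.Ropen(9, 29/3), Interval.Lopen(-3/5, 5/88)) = Union(Interval.Lopen(-3/5, 5/88), Interval.Ropen(9, 29/3))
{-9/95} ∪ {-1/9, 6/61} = {-1/9, -9/95, 6/61}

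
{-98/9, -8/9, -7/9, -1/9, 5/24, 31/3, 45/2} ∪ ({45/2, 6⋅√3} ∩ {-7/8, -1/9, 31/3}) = {-98/9, -8/9, -7/9, -1/9, 5/24, 31/3, 45/2}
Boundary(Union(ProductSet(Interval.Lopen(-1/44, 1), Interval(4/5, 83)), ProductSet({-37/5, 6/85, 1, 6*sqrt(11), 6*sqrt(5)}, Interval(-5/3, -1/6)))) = Union(ProductSet({-1/44, 1}, Interval(4/5, 83)), ProductSet({-37/5, 6/85, 1, 6*sqrt(11), 6*sqrt(5)}, Interval(-5/3, -1/6)), ProductSet(Interval(-1/44, 1), {4/5, 83}))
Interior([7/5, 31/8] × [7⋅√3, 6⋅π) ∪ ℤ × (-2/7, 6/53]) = ((7/5, 31/8) ∪ ((7/5, 31/8) \ ℤ)) × (7⋅√3, 6⋅π)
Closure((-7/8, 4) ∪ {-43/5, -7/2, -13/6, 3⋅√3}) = {-43/5, -7/2, -13/6, 3⋅√3} ∪ [-7/8, 4]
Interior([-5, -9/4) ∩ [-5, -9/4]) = (-5, -9/4)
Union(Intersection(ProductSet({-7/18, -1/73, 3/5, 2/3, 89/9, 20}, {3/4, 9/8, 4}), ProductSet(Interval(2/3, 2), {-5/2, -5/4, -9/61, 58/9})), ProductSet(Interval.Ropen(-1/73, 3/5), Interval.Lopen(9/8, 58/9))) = ProductSet(Interval.Ropen(-1/73, 3/5), Interval.Lopen(9/8, 58/9))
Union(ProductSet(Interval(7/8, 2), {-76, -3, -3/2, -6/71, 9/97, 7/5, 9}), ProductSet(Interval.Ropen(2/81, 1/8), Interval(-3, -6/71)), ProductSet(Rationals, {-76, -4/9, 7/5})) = Union(ProductSet(Interval.Ropen(2/81, 1/8), Interval(-3, -6/71)), ProductSet(Interval(7/8, 2), {-76, -3, -3/2, -6/71, 9/97, 7/5, 9}), ProductSet(Rationals, {-76, -4/9, 7/5}))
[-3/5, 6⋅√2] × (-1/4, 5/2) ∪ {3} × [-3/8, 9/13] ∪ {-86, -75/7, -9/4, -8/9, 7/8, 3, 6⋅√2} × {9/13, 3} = ({3} × [-3/8, 9/13]) ∪ ([-3/5, 6⋅√2] × (-1/4, 5/2)) ∪ ({-86, -75/7, -9/4, -8/9, 7/8, 3, 6⋅√2} × {9/13, 3})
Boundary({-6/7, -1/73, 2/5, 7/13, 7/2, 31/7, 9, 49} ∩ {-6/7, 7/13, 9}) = {-6/7, 7/13, 9}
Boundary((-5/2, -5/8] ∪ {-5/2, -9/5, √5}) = {-5/2, -5/8, √5}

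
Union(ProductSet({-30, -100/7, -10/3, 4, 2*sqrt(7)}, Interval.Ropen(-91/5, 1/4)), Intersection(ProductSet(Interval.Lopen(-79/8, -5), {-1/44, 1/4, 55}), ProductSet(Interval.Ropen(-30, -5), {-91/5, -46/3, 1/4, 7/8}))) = Union(ProductSet({-30, -100/7, -10/3, 4, 2*sqrt(7)}, Interval.Ropen(-91/5, 1/4)), ProductSet(Interval.open(-79/8, -5), {1/4}))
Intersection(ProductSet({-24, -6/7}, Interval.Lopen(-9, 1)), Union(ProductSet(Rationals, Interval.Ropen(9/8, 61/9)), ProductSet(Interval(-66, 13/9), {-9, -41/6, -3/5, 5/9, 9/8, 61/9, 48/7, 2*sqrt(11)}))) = ProductSet({-24, -6/7}, {-41/6, -3/5, 5/9})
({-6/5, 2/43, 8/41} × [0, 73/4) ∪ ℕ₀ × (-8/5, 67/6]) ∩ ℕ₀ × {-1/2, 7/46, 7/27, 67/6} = ℕ₀ × {-1/2, 7/46, 7/27, 67/6}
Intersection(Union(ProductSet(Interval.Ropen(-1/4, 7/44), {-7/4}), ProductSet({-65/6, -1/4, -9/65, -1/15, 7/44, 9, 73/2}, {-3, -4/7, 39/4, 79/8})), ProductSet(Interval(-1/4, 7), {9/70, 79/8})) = ProductSet({-1/4, -9/65, -1/15, 7/44}, {79/8})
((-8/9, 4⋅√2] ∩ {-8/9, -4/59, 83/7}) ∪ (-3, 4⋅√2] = (-3, 4⋅√2]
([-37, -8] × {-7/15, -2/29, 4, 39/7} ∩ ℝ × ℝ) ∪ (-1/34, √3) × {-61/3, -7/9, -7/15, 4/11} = ([-37, -8] × {-7/15, -2/29, 4, 39/7}) ∪ ((-1/34, √3) × {-61/3, -7/9, -7/15, 4/11})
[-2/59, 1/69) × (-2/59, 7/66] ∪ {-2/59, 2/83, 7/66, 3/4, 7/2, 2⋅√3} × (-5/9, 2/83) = ([-2/59, 1/69) × (-2/59, 7/66]) ∪ ({-2/59, 2/83, 7/66, 3/4, 7/2, 2⋅√3} × (-5/9, 2/83))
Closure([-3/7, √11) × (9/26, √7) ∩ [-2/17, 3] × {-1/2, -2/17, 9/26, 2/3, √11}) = [-2/17, 3] × {2/3}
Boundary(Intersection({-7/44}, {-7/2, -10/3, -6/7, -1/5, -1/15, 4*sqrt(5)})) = EmptySet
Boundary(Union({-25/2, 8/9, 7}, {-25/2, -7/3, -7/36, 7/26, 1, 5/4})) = {-25/2, -7/3, -7/36, 7/26, 8/9, 1, 5/4, 7}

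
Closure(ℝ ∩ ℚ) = ℝ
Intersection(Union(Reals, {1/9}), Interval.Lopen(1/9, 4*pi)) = Interval.Lopen(1/9, 4*pi)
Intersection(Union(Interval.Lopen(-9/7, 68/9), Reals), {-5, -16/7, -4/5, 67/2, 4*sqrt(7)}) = {-5, -16/7, -4/5, 67/2, 4*sqrt(7)}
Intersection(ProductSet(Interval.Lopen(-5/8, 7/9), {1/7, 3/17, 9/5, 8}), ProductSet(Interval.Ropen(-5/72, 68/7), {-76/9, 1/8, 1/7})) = ProductSet(Interval(-5/72, 7/9), {1/7})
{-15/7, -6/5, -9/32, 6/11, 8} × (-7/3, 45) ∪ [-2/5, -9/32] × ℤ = ([-2/5, -9/32] × ℤ) ∪ ({-15/7, -6/5, -9/32, 6/11, 8} × (-7/3, 45))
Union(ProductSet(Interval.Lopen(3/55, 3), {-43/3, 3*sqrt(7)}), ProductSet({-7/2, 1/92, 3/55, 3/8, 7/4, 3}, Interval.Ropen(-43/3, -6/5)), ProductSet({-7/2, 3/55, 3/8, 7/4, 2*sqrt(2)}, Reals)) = Union(ProductSet({-7/2, 3/55, 3/8, 7/4, 2*sqrt(2)}, Reals), ProductSet({-7/2, 1/92, 3/55, 3/8, 7/4, 3}, Interval.Ropen(-43/3, -6/5)), ProductSet(Interval.Lopen(3/55, 3), {-43/3, 3*sqrt(7)}))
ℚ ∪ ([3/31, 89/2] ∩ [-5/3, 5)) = ℚ ∪ [3/31, 5]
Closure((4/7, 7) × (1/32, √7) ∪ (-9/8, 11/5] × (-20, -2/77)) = ({-9/8, 11/5} × [-20, -2/77]) ∪ ([-9/8, 11/5] × {-20, -2/77}) ∪ ({4/7, 7} × [1/32, √7]) ∪ ((-9/8, 11/5] × (-20, -2/77)) ∪ ([4/7, 7] × {1/32, √7}) ∪ ((4/7, 7) × (1/32, √7))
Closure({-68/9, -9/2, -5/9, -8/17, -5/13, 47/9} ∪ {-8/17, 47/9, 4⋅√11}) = {-68/9, -9/2, -5/9, -8/17, -5/13, 47/9, 4⋅√11}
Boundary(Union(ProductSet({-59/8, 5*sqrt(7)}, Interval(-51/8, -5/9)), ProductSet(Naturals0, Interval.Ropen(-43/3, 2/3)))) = Union(ProductSet({-59/8, 5*sqrt(7)}, Interval(-51/8, -5/9)), ProductSet(Naturals0, Interval(-43/3, 2/3)))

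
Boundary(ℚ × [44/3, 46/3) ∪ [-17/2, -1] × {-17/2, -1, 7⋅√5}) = (ℝ × [44/3, 46/3]) ∪ ([-17/2, -1] × {-17/2, -1, 7⋅√5})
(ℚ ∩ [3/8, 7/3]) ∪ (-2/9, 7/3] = (-2/9, 7/3] ∪ (ℚ ∩ [3/8, 7/3])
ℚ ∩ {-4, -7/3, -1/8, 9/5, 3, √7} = {-4, -7/3, -1/8, 9/5, 3}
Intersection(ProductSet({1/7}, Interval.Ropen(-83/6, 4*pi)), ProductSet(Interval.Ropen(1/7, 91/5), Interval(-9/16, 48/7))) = ProductSet({1/7}, Interval(-9/16, 48/7))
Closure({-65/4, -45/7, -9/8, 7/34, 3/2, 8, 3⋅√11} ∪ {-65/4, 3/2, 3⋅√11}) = {-65/4, -45/7, -9/8, 7/34, 3/2, 8, 3⋅√11}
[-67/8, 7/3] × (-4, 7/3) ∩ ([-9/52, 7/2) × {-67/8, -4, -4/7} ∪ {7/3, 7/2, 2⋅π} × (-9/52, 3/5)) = ({7/3} × (-9/52, 3/5)) ∪ ([-9/52, 7/3] × {-4/7})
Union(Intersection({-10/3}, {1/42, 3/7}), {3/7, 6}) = {3/7, 6}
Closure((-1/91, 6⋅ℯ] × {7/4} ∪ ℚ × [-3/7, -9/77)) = (ℝ × [-3/7, -9/77]) ∪ ([-1/91, 6⋅ℯ] × {7/4})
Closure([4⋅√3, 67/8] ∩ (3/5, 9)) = [4⋅√3, 67/8]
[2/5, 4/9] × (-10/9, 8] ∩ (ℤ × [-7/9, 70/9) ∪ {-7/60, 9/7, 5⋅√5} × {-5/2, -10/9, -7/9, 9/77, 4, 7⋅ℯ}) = ∅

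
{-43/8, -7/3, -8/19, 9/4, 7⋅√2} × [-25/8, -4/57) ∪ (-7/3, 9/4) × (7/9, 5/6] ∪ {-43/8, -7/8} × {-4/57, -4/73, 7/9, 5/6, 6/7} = ({-43/8, -7/8} × {-4/57, -4/73, 7/9, 5/6, 6/7}) ∪ ((-7/3, 9/4) × (7/9, 5/6]) ∪ ({-43/8, -7/3, -8/19, 9/4, 7⋅√2} × [-25/8, -4/57))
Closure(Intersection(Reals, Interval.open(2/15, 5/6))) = Interval(2/15, 5/6)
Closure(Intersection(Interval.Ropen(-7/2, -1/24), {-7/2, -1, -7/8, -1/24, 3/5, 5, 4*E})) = {-7/2, -1, -7/8}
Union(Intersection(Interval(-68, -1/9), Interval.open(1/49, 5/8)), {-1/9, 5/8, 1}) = {-1/9, 5/8, 1}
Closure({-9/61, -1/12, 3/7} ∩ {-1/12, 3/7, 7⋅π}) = {-1/12, 3/7}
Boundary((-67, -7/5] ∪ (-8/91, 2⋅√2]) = {-67, -7/5, -8/91, 2⋅√2}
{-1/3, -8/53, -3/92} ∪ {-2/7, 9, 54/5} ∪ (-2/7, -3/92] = {-1/3, 9, 54/5} ∪ [-2/7, -3/92]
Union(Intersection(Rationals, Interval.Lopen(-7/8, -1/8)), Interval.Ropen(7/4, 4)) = Union(Intersection(Interval.Lopen(-7/8, -1/8), Rationals), Interval.Ropen(7/4, 4))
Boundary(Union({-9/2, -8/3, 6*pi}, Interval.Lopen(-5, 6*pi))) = {-5, 6*pi}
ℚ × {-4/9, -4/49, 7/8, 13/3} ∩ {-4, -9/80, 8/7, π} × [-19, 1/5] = {-4, -9/80, 8/7} × {-4/9, -4/49}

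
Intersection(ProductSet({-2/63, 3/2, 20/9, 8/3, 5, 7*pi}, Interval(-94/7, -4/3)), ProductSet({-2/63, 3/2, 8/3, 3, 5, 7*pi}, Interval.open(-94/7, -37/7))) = ProductSet({-2/63, 3/2, 8/3, 5, 7*pi}, Interval.open(-94/7, -37/7))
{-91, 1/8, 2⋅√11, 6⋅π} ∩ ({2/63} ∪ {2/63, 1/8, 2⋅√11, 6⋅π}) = {1/8, 2⋅√11, 6⋅π}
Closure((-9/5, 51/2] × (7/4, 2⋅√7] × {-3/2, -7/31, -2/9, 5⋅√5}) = (({-9/5, 51/2} × [7/4, 2⋅√7]) ∪ ([-9/5, 51/2] × {7/4, 2⋅√7}) ∪ ((-9/5, 51/2] × (7/4, 2⋅√7])) × {-3/2, -7/31, -2/9, 5⋅√5}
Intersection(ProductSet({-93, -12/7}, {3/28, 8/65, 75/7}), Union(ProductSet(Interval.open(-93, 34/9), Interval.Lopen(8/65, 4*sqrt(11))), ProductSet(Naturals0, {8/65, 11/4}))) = ProductSet({-12/7}, {75/7})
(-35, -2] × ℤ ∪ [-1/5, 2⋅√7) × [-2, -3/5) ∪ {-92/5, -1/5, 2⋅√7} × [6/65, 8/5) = ((-35, -2] × ℤ) ∪ ({-92/5, -1/5, 2⋅√7} × [6/65, 8/5)) ∪ ([-1/5, 2⋅√7) × [-2, -3/5))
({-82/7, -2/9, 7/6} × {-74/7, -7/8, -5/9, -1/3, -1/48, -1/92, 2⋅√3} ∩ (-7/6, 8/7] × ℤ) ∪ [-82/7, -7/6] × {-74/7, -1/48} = [-82/7, -7/6] × {-74/7, -1/48}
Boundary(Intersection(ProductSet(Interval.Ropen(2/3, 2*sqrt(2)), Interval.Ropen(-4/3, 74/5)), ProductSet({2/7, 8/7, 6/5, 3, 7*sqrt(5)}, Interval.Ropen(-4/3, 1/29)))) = ProductSet({8/7, 6/5}, Interval(-4/3, 1/29))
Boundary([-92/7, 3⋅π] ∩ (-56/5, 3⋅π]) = {-56/5, 3⋅π}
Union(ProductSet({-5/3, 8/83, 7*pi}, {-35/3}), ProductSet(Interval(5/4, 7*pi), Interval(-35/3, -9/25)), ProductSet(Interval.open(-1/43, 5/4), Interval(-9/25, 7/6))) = Union(ProductSet({-5/3, 8/83, 7*pi}, {-35/3}), ProductSet(Interval.open(-1/43, 5/4), Interval(-9/25, 7/6)), ProductSet(Interval(5/4, 7*pi), Interval(-35/3, -9/25)))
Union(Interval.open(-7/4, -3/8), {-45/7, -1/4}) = Union({-45/7, -1/4}, Interval.open(-7/4, -3/8))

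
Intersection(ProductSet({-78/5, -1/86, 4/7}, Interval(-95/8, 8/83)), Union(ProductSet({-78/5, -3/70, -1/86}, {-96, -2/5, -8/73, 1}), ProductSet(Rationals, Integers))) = Union(ProductSet({-78/5, -1/86}, {-2/5, -8/73}), ProductSet({-78/5, -1/86, 4/7}, Range(-11, 1, 1)))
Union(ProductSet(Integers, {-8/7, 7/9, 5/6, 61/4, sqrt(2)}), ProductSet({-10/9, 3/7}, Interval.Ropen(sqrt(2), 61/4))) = Union(ProductSet({-10/9, 3/7}, Interval.Ropen(sqrt(2), 61/4)), ProductSet(Integers, {-8/7, 7/9, 5/6, 61/4, sqrt(2)}))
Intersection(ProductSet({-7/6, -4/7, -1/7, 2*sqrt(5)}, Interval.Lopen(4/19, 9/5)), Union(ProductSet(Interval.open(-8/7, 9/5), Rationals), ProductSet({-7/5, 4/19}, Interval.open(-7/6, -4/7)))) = ProductSet({-4/7, -1/7}, Intersection(Interval.Lopen(4/19, 9/5), Rationals))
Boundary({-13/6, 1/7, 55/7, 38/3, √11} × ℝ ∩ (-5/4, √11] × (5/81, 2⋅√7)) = {1/7, √11} × [5/81, 2⋅√7]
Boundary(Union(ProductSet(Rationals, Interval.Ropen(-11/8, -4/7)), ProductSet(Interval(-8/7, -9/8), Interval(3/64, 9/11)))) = Union(ProductSet({-8/7, -9/8}, Interval(3/64, 9/11)), ProductSet(Interval(-8/7, -9/8), {3/64, 9/11}), ProductSet(Reals, Interval(-11/8, -4/7)))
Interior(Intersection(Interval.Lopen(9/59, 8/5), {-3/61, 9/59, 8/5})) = EmptySet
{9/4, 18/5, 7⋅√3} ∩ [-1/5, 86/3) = {9/4, 18/5, 7⋅√3}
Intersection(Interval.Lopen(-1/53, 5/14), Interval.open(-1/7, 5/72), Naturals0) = Range(0, 1, 1)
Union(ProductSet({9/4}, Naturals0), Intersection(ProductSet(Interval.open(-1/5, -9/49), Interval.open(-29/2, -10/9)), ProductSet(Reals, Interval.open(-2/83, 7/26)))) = ProductSet({9/4}, Naturals0)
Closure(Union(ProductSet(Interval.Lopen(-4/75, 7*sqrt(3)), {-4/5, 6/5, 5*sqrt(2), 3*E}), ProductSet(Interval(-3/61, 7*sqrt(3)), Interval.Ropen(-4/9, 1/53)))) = Union(ProductSet(Interval(-4/75, 7*sqrt(3)), {-4/5, 6/5, 5*sqrt(2), 3*E}), ProductSet(Interval(-3/61, 7*sqrt(3)), Interval(-4/9, 1/53)))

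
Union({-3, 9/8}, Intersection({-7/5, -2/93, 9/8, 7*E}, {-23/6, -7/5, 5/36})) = {-3, -7/5, 9/8}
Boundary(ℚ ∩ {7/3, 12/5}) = {7/3, 12/5}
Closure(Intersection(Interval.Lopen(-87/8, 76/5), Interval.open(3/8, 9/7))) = Interval(3/8, 9/7)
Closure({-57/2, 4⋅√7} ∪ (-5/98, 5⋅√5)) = {-57/2} ∪ [-5/98, 5⋅√5]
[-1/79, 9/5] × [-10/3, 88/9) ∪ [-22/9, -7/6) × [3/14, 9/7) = ([-22/9, -7/6) × [3/14, 9/7)) ∪ ([-1/79, 9/5] × [-10/3, 88/9))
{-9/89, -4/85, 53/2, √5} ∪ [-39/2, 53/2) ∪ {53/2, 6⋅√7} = [-39/2, 53/2]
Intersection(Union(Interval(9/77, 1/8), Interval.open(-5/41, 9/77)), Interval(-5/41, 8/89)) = Interval.Lopen(-5/41, 8/89)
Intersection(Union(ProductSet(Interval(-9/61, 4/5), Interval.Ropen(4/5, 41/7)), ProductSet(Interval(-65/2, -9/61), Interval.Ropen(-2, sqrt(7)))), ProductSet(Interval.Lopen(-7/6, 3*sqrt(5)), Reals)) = Union(ProductSet(Interval.Lopen(-7/6, -9/61), Interval.Ropen(-2, sqrt(7))), ProductSet(Interval(-9/61, 4/5), Interval.Ropen(4/5, 41/7)))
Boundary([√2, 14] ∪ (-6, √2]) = {-6, 14}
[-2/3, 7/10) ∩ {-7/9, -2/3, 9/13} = {-2/3, 9/13}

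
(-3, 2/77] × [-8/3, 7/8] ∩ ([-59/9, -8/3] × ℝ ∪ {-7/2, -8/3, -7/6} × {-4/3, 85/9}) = ({-8/3, -7/6} × {-4/3}) ∪ ((-3, -8/3] × [-8/3, 7/8])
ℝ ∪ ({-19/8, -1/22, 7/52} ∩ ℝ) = ℝ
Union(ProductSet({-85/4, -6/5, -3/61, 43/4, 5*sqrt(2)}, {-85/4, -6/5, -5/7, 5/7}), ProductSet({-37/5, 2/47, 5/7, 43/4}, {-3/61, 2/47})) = Union(ProductSet({-37/5, 2/47, 5/7, 43/4}, {-3/61, 2/47}), ProductSet({-85/4, -6/5, -3/61, 43/4, 5*sqrt(2)}, {-85/4, -6/5, -5/7, 5/7}))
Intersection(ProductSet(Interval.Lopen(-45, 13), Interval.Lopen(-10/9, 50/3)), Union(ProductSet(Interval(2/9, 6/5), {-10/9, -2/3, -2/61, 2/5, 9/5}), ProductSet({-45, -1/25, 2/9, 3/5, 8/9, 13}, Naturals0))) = Union(ProductSet({-1/25, 2/9, 3/5, 8/9, 13}, Range(0, 17, 1)), ProductSet(Interval(2/9, 6/5), {-2/3, -2/61, 2/5, 9/5}))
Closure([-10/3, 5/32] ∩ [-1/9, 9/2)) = [-1/9, 5/32]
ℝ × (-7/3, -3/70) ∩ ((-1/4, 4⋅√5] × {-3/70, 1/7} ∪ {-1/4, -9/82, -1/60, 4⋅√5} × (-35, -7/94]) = {-1/4, -9/82, -1/60, 4⋅√5} × (-7/3, -7/94]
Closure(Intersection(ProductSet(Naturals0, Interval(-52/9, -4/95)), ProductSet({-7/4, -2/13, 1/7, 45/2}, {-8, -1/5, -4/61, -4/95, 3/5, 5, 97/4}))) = EmptySet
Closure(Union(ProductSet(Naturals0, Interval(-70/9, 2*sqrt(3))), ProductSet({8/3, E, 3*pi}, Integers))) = Union(ProductSet({8/3, E, 3*pi}, Integers), ProductSet(Naturals0, Interval(-70/9, 2*sqrt(3))))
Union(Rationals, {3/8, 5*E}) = Union({5*E}, Rationals)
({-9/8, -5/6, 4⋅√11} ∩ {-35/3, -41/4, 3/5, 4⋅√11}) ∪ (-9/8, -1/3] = (-9/8, -1/3] ∪ {4⋅√11}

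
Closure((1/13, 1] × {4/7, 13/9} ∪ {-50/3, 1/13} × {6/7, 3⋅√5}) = ([1/13, 1] × {4/7, 13/9}) ∪ ({-50/3, 1/13} × {6/7, 3⋅√5})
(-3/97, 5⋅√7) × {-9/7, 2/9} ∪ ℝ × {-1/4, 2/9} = (ℝ × {-1/4, 2/9}) ∪ ((-3/97, 5⋅√7) × {-9/7, 2/9})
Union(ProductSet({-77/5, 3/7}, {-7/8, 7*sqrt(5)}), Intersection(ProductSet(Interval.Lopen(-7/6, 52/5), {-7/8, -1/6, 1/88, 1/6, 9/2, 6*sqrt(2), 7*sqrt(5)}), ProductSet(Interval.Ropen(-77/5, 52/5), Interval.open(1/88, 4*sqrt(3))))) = Union(ProductSet({-77/5, 3/7}, {-7/8, 7*sqrt(5)}), ProductSet(Interval.open(-7/6, 52/5), {1/6, 9/2}))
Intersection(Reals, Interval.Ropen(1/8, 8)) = Interval.Ropen(1/8, 8)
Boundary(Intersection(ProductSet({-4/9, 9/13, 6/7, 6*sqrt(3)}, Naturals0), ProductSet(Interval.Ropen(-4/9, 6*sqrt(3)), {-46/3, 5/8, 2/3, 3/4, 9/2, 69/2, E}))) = EmptySet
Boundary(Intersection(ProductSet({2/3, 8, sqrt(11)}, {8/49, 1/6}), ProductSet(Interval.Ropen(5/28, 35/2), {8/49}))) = ProductSet({2/3, 8, sqrt(11)}, {8/49})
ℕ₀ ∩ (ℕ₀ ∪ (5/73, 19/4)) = ℕ₀ ∪ {1, 2, 3, 4}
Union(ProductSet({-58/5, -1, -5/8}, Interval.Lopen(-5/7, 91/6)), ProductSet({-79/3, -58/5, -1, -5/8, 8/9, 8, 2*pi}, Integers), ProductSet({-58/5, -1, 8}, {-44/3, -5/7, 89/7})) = Union(ProductSet({-58/5, -1, -5/8}, Interval.Lopen(-5/7, 91/6)), ProductSet({-58/5, -1, 8}, {-44/3, -5/7, 89/7}), ProductSet({-79/3, -58/5, -1, -5/8, 8/9, 8, 2*pi}, Integers))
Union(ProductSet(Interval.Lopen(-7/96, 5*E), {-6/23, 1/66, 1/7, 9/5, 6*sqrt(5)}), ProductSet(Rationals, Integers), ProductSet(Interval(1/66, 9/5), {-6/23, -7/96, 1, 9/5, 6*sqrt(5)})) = Union(ProductSet(Interval.Lopen(-7/96, 5*E), {-6/23, 1/66, 1/7, 9/5, 6*sqrt(5)}), ProductSet(Interval(1/66, 9/5), {-6/23, -7/96, 1, 9/5, 6*sqrt(5)}), ProductSet(Rationals, Integers))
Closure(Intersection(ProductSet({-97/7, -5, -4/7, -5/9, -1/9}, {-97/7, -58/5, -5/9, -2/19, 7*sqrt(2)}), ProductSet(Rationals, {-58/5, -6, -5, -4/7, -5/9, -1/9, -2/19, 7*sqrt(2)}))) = ProductSet({-97/7, -5, -4/7, -5/9, -1/9}, {-58/5, -5/9, -2/19, 7*sqrt(2)})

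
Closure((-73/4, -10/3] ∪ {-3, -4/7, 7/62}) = [-73/4, -10/3] ∪ {-3, -4/7, 7/62}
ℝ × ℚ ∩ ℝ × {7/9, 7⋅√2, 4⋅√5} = ℝ × {7/9}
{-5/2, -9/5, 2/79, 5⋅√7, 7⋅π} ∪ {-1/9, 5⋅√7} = {-5/2, -9/5, -1/9, 2/79, 5⋅√7, 7⋅π}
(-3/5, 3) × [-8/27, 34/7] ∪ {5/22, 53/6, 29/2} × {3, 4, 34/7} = ({5/22, 53/6, 29/2} × {3, 4, 34/7}) ∪ ((-3/5, 3) × [-8/27, 34/7])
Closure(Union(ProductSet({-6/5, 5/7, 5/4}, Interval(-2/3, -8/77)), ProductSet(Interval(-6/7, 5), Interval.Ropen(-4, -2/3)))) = Union(ProductSet({-6/5, 5/7, 5/4}, Interval(-2/3, -8/77)), ProductSet(Interval(-6/7, 5), Interval(-4, -2/3)))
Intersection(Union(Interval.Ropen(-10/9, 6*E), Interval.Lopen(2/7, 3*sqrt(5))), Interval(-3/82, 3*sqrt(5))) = Interval(-3/82, 3*sqrt(5))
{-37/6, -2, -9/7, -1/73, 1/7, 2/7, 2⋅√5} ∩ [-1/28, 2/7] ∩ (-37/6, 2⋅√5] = {-1/73, 1/7, 2/7}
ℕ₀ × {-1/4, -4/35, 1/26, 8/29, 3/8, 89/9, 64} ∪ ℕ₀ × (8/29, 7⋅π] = ℕ₀ × ({-1/4, -4/35, 1/26, 64} ∪ [8/29, 7⋅π])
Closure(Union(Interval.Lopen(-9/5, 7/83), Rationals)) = Union(Interval(-oo, oo), Rationals)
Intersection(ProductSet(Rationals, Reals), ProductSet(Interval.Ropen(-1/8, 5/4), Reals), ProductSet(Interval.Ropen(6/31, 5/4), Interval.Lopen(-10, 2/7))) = ProductSet(Intersection(Interval.Ropen(6/31, 5/4), Rationals), Interval.Lopen(-10, 2/7))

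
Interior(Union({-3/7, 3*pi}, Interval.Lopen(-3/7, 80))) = Interval.open(-3/7, 80)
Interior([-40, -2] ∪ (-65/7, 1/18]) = (-40, 1/18)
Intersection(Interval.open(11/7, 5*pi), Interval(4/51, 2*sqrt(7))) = Interval.Lopen(11/7, 2*sqrt(7))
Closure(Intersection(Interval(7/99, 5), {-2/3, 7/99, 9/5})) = {7/99, 9/5}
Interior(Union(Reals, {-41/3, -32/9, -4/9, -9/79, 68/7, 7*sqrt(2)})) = Reals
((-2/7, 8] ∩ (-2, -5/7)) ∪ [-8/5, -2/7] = [-8/5, -2/7]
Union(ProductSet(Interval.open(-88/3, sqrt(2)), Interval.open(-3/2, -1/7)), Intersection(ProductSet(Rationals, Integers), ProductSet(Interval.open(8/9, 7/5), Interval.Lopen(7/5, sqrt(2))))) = ProductSet(Interval.open(-88/3, sqrt(2)), Interval.open(-3/2, -1/7))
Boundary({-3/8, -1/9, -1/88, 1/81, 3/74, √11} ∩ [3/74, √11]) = {3/74, √11}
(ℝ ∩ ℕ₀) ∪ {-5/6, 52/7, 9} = {-5/6, 52/7} ∪ ℕ₀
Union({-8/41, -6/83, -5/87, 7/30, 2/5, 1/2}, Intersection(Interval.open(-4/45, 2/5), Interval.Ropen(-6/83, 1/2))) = Union({-8/41, 1/2}, Interval(-6/83, 2/5))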